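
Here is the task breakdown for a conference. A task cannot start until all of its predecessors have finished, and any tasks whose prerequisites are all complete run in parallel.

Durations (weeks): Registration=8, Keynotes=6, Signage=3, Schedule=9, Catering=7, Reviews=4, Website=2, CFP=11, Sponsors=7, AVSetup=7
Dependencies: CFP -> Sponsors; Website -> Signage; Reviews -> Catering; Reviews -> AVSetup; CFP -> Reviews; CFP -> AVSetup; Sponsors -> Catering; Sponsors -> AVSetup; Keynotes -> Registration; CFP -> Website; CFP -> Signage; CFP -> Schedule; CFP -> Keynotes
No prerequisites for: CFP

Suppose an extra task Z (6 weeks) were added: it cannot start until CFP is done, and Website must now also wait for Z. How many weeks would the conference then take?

Originally the conference takes 25 weeks.
With Z inserted, Website now waits for max(CFP, Z).
New critical path: CFP→Keynotes→Registration = 11+6+8 = 25 ⇒ 25 weeks.

25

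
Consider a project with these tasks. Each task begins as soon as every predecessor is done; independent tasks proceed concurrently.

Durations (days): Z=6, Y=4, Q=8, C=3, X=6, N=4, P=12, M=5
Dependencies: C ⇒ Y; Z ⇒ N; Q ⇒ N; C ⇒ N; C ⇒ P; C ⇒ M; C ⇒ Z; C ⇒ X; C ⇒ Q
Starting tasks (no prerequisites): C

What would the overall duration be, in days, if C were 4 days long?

Critical path before the change: C→Q→N = 3+8+4 = 15 giving 15 days.
C lies on that path, so at 4 days the path becomes 16 days.
No other chain overtakes it, so the finish is 16 days.

16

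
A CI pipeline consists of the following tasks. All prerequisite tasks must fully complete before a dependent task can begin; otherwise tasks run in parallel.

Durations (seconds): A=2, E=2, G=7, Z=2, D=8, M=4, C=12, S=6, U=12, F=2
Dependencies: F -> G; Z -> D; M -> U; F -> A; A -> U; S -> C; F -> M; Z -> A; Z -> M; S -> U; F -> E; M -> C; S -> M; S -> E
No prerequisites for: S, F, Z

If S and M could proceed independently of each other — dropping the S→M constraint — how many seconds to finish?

18

Original critical path: S→M→C = 6+4+12 = 22 ⇒ 22 seconds.
Without S→M, M's earliest start moves from 6 to 2.
The longest chain is now S→C = 6+12 = 18, so the plan takes 18 seconds.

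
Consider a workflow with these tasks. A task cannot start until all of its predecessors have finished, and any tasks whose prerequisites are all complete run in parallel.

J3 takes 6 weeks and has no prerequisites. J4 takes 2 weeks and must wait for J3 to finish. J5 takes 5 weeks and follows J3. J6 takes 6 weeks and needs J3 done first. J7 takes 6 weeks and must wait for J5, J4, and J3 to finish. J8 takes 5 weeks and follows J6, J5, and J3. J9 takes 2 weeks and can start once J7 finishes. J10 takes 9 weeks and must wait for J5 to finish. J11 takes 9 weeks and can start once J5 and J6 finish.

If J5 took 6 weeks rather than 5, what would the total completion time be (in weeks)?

Critical path before the change: J3→J6→J11 = 6+6+9 = 21 giving 21 weeks.
J5 is off the critical path — its longest chain is 20 weeks, giving 1 of slack.
The binding chain switches to J3→J5→J10 = 6+6+9 = 21; finish 21 weeks.

21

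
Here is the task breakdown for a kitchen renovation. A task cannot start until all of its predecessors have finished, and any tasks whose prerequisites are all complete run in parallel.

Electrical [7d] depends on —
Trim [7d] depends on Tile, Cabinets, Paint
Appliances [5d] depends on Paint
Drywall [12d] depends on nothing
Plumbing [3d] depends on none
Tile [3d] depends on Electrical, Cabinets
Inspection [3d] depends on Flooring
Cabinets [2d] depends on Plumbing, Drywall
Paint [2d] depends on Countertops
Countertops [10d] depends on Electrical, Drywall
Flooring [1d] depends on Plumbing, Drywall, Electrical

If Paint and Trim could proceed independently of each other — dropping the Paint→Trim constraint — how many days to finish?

With the dependency in place, Drywall→Countertops→Paint→Trim = 12+10+2+7 = 31 sets the finish at 31 days.
Without Paint→Trim, Trim's earliest start moves from 24 to 17.
The longest chain is now Drywall→Countertops→Paint→Appliances = 12+10+2+5 = 29, so the project takes 29 days.

29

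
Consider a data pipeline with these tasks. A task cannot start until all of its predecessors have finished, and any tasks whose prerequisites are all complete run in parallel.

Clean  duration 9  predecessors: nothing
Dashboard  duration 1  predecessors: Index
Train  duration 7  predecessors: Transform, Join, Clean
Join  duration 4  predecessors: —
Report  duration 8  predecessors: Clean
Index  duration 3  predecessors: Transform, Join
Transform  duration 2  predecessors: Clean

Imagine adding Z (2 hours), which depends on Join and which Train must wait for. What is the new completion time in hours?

18

Originally the schedule takes 18 hours.
With Z inserted, Train now waits for max(Transform, Join, Clean, Z).
New critical path: Clean→Transform→Train = 9+2+7 = 18 ⇒ 18 hours.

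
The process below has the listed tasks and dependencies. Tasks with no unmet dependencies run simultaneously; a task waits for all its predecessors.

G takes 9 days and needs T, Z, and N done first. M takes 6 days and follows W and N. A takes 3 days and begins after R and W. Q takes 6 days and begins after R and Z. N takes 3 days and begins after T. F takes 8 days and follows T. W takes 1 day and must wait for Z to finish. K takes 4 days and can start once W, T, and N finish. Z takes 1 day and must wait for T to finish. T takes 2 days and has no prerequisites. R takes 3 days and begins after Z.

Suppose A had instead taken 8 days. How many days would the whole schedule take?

As given, the longest chain is T→N→G = 2+3+9 = 14, so the finish is 14 days.
The longest path through A is only 9 days, so A has float 5.
Now T→Z→R→A = 2+1+3+8 = 14 is longest, so the finish becomes 14 days.

14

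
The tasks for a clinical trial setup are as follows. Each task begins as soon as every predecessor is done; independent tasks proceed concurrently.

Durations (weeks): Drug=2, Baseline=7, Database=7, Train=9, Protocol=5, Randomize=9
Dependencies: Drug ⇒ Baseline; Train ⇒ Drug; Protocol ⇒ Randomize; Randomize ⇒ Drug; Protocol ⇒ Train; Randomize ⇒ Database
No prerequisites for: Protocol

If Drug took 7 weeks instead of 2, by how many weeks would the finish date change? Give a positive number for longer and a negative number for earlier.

5

Critical path before the change: Protocol→Train→Drug→Baseline = 5+9+2+7 = 23 giving 23 weeks.
Drug lies on that path, so at 7 weeks the path becomes 28 weeks.
That remains the longest chain; total 28 weeks.
Change in finish: 28 − 23 = +5 weeks.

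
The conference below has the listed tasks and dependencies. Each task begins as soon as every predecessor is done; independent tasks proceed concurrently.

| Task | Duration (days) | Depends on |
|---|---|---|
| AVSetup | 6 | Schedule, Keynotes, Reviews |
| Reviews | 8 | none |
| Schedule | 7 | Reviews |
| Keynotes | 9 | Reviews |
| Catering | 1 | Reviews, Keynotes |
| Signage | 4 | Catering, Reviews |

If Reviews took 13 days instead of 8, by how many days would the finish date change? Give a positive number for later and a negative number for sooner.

The binding path is Reviews→Keynotes→AVSetup = 8+9+6 = 23; finish at 23 days.
Reviews lies on that path, so at 13 days the path becomes 28 days.
The critical path is still Reviews→Keynotes→AVSetup; finish is now 28 days.
Change in finish: 28 − 23 = +5 days.

5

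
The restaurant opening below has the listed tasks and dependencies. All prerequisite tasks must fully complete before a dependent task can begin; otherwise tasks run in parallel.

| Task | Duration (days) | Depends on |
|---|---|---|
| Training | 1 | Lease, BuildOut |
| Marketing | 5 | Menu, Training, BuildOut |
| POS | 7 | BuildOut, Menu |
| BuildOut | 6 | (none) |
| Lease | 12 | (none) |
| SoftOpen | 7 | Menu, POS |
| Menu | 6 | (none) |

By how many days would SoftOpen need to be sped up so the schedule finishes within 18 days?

Current finish: 20 days; target: 18.
SoftOpen is on every critical path, so each day cut from SoftOpen cuts the finish by one (this holds down to a finish of 18).
Need 20 − 18 = 2 days off SoftOpen → SoftOpen becomes 5 days, finish becomes 18.

2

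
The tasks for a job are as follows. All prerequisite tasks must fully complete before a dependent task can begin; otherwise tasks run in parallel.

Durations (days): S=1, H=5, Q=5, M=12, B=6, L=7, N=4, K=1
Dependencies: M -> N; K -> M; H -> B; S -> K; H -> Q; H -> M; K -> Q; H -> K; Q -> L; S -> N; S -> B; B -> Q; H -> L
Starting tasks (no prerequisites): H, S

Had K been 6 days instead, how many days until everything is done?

27

The binding path is H→B→Q→L = 5+6+5+7 = 23; finish at 23 days.
The longest path through K is only 22 days, so K has float 1.
The binding chain switches to H→K→M→N = 5+6+12+4 = 27; finish 27 days.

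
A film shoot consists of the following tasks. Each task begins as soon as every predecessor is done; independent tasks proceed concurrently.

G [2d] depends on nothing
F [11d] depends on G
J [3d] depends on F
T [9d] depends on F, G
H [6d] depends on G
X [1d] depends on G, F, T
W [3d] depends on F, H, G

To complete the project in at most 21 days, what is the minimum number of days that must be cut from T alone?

Current finish: 23 days; target: 21.
T is on every critical path, so each day cut from T cuts the finish by one (this holds down to a finish of 16).
Need 23 − 21 = 2 days off T → T becomes 7 days, finish becomes 21.

2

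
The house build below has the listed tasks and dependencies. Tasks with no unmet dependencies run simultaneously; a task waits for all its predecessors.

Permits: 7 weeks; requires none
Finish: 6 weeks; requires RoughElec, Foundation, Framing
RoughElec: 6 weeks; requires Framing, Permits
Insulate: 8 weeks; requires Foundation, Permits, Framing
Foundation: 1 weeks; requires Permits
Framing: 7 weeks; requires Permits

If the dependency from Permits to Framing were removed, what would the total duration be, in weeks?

19

Original critical path: Permits→Framing→RoughElec→Finish = 7+7+6+6 = 26 ⇒ 26 weeks.
Without Permits→Framing, Framing's earliest start moves from 7 to 0.
The longest chain is now Permits→RoughElec→Finish = 7+6+6 = 19, so the house build takes 19 weeks.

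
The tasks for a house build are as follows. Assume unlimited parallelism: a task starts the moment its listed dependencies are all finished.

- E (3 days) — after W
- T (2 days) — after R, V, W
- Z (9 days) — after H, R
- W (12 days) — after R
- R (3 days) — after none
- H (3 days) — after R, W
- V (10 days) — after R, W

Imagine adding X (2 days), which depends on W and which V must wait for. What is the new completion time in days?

Originally the plan takes 27 days.
With X inserted, V now waits for max(R, W, X).
New critical path: R→W→X→V→T = 3+12+2+10+2 = 29 ⇒ 29 days.

29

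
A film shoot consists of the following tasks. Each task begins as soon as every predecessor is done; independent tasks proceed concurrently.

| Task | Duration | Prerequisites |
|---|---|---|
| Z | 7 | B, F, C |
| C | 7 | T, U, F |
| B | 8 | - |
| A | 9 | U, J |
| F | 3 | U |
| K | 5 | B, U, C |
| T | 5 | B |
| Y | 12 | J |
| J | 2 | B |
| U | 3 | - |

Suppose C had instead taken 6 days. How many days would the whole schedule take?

26

Actual critical path: B→T→C→Z = 8+5+7+7 = 27 ⇒ 27 days.
C is on the critical path; changing it to 6 makes that path 26 days.
No other chain overtakes it, so the finish is 26 days.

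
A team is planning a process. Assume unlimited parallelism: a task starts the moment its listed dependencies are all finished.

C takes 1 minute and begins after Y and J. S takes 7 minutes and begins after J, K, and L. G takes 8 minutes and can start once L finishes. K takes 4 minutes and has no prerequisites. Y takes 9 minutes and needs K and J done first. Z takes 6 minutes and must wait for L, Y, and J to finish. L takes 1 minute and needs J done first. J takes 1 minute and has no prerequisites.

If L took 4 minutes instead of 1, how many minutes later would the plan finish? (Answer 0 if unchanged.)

Critical path before the change: K→Y→Z = 4+9+6 = 19 giving 19 minutes.
L has 9 minutes of float (longest path through it is 10).
No other chain overtakes it, so the finish is 19 minutes.
Change in finish: 19 − 19 = +0 minutes.

0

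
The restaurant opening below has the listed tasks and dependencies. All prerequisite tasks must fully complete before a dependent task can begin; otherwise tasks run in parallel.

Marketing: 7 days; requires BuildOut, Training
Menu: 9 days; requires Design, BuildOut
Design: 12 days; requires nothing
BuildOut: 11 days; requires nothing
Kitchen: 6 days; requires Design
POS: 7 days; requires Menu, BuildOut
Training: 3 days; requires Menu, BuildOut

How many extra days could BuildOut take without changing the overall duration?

1

Critical path: Design→Menu→Training→Marketing = 12+9+3+7 = 31, so the finish is 31 days.
The longest chain containing BuildOut totals 30 days.
So BuildOut can slip 12 − 11 = 1 day.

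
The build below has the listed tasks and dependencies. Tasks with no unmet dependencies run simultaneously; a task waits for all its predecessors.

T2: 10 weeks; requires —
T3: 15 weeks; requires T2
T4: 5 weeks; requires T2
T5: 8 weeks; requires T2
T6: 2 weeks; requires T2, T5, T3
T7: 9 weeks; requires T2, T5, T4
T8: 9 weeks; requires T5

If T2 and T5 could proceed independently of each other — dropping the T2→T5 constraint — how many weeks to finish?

With the dependency in place, T2→T3→T6 = 10+15+2 = 27 sets the finish at 27 weeks.
Without T2→T5, T5's earliest start moves from 10 to 0.
New critical path: T2→T3→T6 = 10+15+2 = 27 ⇒ 27 weeks.

27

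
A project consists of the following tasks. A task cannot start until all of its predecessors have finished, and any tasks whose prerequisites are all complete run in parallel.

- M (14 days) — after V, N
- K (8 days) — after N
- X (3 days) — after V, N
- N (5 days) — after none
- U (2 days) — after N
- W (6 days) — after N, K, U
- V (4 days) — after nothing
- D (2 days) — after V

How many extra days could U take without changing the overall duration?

N→K→W = 5+8+6 = 19 sets the makespan at 19 days.
The longest chain containing U totals 13 days.
Float = 19 − 13 = 6.

6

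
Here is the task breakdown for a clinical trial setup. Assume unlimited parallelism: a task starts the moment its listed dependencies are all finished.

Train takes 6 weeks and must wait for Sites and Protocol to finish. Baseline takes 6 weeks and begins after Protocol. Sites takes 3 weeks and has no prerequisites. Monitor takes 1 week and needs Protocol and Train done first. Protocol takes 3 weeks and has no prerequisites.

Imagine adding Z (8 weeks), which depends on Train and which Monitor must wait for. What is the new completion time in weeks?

Originally the clinical trial setup takes 10 weeks.
With Z inserted, Monitor now waits for max(Protocol, Train, Z).
New critical path: Protocol→Train→Z→Monitor = 3+6+8+1 = 18 ⇒ 18 weeks.

18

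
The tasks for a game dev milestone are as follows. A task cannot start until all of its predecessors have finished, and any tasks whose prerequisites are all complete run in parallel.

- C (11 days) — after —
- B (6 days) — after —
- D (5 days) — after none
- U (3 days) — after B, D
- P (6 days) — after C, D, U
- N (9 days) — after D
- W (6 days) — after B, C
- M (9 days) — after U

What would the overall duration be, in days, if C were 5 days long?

18

The binding path is B→U→M = 6+3+9 = 18; finish at 18 days.
C is off the critical path — its longest chain is 17 days, giving 1 of slack.
No other chain overtakes it, so the finish is 18 days.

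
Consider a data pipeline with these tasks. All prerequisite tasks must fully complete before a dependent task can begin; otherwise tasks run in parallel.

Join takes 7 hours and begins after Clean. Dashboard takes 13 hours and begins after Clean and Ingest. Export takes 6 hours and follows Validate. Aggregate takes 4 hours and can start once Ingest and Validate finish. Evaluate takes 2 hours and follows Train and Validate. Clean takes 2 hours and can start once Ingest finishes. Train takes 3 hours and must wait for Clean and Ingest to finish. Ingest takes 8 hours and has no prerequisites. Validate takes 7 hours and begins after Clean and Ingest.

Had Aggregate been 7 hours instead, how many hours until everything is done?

24

The binding path is Ingest→Clean→Validate→Export = 8+2+7+6 = 23; finish at 23 hours.
Aggregate has 2 hours of float (longest path through it is 21).
New critical path: Ingest→Clean→Validate→Aggregate = 8+2+7+7 = 24 ⇒ 24 hours.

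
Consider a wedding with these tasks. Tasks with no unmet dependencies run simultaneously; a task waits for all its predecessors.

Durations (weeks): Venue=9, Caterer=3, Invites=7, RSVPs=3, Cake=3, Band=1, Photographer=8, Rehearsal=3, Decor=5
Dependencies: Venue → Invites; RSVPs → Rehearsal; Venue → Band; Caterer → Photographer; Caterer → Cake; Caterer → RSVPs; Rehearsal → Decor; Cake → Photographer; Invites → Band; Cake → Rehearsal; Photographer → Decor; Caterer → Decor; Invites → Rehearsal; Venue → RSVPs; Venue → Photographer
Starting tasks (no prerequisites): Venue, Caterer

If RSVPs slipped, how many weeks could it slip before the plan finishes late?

The longest chain is Venue→Invites→Rehearsal→Decor = 9+7+3+5 = 24; overall finish 24 weeks.
RSVPs finishes as early as 12 and must finish by 16.
Float = 24 − 20 = 4.

4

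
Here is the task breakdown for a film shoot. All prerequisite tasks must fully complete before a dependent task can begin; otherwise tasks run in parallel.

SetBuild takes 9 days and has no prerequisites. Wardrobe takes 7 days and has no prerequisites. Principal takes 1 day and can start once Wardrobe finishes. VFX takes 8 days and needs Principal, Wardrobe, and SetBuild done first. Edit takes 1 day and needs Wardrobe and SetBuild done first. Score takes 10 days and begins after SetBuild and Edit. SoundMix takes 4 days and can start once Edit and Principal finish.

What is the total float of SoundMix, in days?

6

Critical path: SetBuild→Edit→Score = 9+1+10 = 20, so the finish is 20 days.
Longest path through SoundMix: 14 days (earliest finish 14, latest finish 20).
Float = 20 − 14 = 6.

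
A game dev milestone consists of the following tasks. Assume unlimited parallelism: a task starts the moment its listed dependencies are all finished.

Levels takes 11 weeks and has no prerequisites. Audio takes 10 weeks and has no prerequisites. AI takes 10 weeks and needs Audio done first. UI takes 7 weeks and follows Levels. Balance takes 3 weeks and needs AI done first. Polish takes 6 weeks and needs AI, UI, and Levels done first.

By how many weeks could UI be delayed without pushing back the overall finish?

Critical path: Audio→AI→Polish = 10+10+6 = 26, so the finish is 26 weeks.
Longest path through UI: 24 weeks (earliest finish 18, latest finish 20).
Float = 26 − 24 = 2.

2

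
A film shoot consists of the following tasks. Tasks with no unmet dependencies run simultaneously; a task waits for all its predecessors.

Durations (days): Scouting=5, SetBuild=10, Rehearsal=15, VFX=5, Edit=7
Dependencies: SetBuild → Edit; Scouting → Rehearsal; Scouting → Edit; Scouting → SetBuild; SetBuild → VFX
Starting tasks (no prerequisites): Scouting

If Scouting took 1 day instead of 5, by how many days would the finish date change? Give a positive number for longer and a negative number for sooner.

Critical path before the change: Scouting→SetBuild→Edit = 5+10+7 = 22 giving 22 days.
Scouting lies on that path, so at 1 day the path becomes 18 days.
That remains the longest chain; total 18 days.
Change in finish: 18 − 22 = -4 days.

-4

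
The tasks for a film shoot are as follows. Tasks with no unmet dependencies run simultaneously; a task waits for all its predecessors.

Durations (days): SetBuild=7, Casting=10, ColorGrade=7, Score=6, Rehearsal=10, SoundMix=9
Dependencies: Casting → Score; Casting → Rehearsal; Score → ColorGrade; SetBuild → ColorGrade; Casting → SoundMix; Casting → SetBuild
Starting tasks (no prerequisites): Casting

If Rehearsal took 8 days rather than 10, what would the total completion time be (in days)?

24

Actual critical path: Casting→SetBuild→ColorGrade = 10+7+7 = 24 ⇒ 24 days.
Rehearsal is off the critical path — its longest chain is 20 days, giving 4 of slack.
No other chain overtakes it, so the finish is 24 days.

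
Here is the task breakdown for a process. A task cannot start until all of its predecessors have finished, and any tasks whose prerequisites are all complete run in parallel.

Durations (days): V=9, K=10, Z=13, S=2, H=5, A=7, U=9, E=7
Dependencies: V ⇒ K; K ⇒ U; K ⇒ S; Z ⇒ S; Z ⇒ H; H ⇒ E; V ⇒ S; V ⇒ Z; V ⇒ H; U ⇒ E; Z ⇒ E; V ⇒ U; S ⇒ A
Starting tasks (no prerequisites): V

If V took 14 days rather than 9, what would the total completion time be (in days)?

40

As given, the longest chain is V→K→U→E = 9+10+9+7 = 35, so the finish is 35 days.
V is on the critical path; changing it to 14 makes that path 40 days.
No other chain overtakes it, so the finish is 40 days.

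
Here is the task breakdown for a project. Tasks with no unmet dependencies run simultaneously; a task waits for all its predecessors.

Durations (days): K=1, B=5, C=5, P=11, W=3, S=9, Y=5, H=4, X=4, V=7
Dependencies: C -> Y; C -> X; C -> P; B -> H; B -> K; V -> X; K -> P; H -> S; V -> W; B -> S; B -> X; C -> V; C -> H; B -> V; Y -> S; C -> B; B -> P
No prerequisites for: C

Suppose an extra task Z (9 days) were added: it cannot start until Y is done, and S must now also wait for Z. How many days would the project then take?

Originally the project takes 23 days.
With Z inserted, S now waits for max(H, Y, B, Z).
New critical path: C→Y→Z→S = 5+5+9+9 = 28 ⇒ 28 days.

28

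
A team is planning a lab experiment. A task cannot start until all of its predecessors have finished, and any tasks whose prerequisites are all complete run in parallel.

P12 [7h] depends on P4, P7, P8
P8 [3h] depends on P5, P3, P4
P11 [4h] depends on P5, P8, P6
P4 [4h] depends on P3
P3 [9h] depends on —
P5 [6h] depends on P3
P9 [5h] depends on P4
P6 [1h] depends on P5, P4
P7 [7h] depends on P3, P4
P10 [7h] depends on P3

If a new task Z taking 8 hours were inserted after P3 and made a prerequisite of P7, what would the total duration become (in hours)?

31

Originally the schedule takes 27 hours.
With Z inserted, P7 now waits for max(P3, P4, Z).
New critical path: P3→Z→P7→P12 = 9+8+7+7 = 31 ⇒ 31 hours.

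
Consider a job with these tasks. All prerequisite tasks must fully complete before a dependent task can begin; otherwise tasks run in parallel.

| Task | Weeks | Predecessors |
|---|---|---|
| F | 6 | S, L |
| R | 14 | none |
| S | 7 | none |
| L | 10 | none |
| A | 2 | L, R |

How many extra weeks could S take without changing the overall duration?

3

Critical path: R→A = 14+2 = 16, so the finish is 16 weeks.
The longest chain containing S totals 13 weeks.
Slack of S = 3 − 0 = 3 weeks.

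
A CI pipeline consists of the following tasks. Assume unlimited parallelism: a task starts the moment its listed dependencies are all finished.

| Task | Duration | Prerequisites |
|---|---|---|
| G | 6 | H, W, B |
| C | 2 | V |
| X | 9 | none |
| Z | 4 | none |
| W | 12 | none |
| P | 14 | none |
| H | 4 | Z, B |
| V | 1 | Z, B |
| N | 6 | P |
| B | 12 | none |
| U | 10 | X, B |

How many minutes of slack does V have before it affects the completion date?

7

The longest chain is B→H→G = 12+4+6 = 22; overall finish 22 minutes.
V finishes as early as 13 and must finish by 20.
So V can slip 20 − 13 = 7 minutes.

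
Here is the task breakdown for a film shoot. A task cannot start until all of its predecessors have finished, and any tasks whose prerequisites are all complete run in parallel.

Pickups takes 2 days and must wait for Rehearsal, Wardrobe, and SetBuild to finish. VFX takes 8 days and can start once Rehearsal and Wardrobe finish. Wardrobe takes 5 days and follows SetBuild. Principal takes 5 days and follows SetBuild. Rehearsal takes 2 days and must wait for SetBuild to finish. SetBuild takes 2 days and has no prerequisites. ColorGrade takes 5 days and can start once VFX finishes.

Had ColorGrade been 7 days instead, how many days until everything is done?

22

Critical path before the change: SetBuild→Wardrobe→VFX→ColorGrade = 2+5+8+5 = 20 giving 20 days.
ColorGrade lies on that path, so at 7 days the path becomes 22 days.
That remains the longest chain; total 22 days.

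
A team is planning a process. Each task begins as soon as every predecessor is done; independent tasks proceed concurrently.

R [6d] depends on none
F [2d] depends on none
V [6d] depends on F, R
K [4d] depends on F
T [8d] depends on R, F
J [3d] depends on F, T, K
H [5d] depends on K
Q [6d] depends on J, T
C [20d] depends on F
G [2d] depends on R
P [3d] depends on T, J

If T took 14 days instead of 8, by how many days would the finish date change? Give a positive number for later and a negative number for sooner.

As given, the longest chain is R→T→J→Q = 6+8+3+6 = 23, so the finish is 23 days.
T lies on that path, so at 14 days the path becomes 29 days.
That remains the longest chain; total 29 days.
Change in finish: 29 − 23 = +6 days.

6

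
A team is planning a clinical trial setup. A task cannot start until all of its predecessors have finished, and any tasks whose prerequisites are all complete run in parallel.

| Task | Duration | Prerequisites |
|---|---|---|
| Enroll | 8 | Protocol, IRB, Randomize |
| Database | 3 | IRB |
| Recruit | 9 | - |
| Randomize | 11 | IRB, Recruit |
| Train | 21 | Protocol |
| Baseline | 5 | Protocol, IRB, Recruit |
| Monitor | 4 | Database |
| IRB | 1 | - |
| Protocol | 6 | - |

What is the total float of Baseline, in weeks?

14

The longest chain is Recruit→Randomize→Enroll = 9+11+8 = 28; overall finish 28 weeks.
Baseline finishes as early as 14 and must finish by 28.
Float = 28 − 14 = 14.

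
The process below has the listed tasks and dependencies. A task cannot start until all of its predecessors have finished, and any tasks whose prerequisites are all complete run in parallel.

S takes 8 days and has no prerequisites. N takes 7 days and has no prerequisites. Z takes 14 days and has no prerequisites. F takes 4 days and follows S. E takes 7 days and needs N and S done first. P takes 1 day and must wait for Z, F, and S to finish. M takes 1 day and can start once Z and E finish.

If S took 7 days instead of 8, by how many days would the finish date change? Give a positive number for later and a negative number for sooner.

-1

Baseline: S→E→M = 8+7+1 = 16 → 16 days.
S is on the critical path; changing it to 7 makes that path 15 days.
No other chain overtakes it, so the finish is 15 days.
Change in finish: 15 − 16 = -1 days.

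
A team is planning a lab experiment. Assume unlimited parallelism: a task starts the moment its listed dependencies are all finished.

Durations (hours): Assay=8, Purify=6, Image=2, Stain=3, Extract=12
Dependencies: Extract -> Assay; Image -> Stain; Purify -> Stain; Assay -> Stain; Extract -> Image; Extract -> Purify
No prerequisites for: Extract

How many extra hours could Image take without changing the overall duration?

6

Extract→Assay→Stain = 12+8+3 = 23 sets the makespan at 23 hours.
The longest chain containing Image totals 17 hours.
Float = 23 − 17 = 6.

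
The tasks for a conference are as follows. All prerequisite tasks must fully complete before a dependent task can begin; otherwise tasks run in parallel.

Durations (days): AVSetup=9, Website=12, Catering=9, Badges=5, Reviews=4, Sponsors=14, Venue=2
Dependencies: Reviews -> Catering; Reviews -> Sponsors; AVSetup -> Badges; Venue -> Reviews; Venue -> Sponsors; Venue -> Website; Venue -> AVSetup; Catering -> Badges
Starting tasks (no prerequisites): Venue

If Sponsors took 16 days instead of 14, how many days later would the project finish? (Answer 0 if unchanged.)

The binding path is Venue→Reviews→Sponsors = 2+4+14 = 20; finish at 20 days.
Since Sponsors is critical, the +2 change carries straight to that chain (now 22 days).
The critical path is still Venue→Reviews→Sponsors; finish is now 22 days.
Change in finish: 22 − 20 = +2 days.

2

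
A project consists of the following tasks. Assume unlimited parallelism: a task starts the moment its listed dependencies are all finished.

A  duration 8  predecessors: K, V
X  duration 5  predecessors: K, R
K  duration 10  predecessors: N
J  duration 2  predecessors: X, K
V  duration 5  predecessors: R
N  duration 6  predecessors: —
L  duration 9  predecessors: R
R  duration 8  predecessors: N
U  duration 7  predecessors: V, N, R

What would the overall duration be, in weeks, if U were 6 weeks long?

Critical path before the change: N→R→V→A = 6+8+5+8 = 27 giving 27 weeks.
U has 1 week of float (longest path through it is 26).
The critical path is still N→R→V→A; finish is now 27 weeks.

27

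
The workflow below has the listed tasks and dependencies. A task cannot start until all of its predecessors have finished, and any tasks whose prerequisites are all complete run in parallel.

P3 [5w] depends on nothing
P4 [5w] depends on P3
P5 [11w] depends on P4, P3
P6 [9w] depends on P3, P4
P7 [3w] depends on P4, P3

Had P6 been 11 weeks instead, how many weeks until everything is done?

21

Actual critical path: P3→P4→P5 = 5+5+11 = 21 ⇒ 21 weeks.
P6 has 2 weeks of float (longest path through it is 19).
The critical path is still P3→P4→P5; finish is now 21 weeks.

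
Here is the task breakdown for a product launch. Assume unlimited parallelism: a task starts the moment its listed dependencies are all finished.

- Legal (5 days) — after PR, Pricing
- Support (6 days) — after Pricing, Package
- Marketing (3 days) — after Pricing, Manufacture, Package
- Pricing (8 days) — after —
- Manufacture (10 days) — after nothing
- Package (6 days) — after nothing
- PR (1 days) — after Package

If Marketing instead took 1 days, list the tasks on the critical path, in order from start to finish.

Pricing, Support

Baseline: Pricing→Support = 8+6 = 14 → 14 days.
The longest path through Marketing is only 13 days, so Marketing has float 1.
The critical path is still Pricing→Support; finish is now 14 days.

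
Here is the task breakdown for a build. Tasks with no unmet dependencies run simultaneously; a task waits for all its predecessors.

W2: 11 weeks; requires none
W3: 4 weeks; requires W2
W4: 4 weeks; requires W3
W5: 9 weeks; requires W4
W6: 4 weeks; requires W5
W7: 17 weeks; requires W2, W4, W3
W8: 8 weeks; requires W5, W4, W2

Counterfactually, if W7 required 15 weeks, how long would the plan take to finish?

36

Actual critical path: W2→W3→W4→W7 = 11+4+4+17 = 36 ⇒ 36 weeks.
Since W7 is critical, the -2 change carries straight to that chain (now 34 weeks).
Now W2→W3→W4→W5→W8 = 11+4+4+9+8 = 36 is longest, so the finish becomes 36 weeks.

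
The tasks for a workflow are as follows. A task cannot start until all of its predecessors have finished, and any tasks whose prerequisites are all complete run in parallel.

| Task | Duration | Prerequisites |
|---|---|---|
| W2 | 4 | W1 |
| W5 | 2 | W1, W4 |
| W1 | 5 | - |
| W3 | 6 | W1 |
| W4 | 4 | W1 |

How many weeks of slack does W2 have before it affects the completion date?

2

W1→W3 = 5+6 = 11 sets the makespan at 11 weeks.
Longest path through W2: 9 weeks (earliest finish 9, latest finish 11).
Slack of W2 = 7 − 5 = 2 weeks.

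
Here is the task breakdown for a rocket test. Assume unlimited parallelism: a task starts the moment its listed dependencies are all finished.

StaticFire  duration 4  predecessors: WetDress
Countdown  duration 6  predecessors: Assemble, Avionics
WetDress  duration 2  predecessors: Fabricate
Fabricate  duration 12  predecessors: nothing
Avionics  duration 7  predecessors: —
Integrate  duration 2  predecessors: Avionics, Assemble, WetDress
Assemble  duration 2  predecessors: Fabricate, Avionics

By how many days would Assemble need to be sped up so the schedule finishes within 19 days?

Current finish: 20 days; target: 19.
Assemble is on every critical path, so each day cut from Assemble cuts the finish by one (this holds down to a finish of 19).
Need 20 − 19 = 1 day off Assemble → Assemble becomes 1 day, finish becomes 19.

1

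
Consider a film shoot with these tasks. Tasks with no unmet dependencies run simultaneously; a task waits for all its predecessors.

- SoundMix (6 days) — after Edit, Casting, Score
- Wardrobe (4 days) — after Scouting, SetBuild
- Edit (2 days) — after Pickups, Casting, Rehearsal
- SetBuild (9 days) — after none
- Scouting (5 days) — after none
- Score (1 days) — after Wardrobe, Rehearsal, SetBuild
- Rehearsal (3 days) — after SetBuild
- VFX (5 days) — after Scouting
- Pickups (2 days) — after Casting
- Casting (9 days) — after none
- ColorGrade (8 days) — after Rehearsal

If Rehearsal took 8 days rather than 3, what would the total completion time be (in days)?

The binding path is SetBuild→Rehearsal→Edit→SoundMix = 9+3+2+6 = 20; finish at 20 days.
Since Rehearsal is critical, the +5 change carries straight to that chain (now 25 days).
The critical path is still SetBuild→Rehearsal→Edit→SoundMix; finish is now 25 days.

25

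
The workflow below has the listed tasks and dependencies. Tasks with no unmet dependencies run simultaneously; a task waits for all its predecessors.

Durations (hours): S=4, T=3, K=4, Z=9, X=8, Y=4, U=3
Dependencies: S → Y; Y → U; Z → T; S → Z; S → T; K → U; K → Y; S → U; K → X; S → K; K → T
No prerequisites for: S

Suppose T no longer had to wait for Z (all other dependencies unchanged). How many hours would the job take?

With the dependency in place, S→K→X = 4+4+8 = 16 sets the finish at 16 hours.
Without Z→T, T's earliest start moves from 13 to 8.
After: S→K→X = 4+4+8 = 16 → 16 hours.

16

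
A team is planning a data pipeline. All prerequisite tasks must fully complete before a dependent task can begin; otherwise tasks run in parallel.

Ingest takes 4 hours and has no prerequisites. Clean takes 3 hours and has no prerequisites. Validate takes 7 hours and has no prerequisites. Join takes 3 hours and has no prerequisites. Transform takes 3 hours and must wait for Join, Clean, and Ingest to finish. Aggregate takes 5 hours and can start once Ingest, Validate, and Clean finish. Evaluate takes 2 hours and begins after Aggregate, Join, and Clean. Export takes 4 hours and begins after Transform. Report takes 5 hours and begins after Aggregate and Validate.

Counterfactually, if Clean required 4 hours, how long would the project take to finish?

As given, the longest chain is Validate→Aggregate→Report = 7+5+5 = 17, so the finish is 17 hours.
Clean has 4 hours of float (longest path through it is 13).
The critical path is still Validate→Aggregate→Report; finish is now 17 hours.

17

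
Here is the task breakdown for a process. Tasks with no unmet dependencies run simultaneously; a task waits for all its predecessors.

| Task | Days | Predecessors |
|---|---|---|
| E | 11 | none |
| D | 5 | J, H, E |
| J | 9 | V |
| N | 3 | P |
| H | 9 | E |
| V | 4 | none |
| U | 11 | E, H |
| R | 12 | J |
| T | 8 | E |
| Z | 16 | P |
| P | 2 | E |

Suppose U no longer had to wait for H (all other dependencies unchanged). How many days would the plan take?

Before: longest chain E→H→U = 11+9+11 = 31, finish 31.
Without H→U, U's earliest start moves from 20 to 11.
The longest chain is now E→P→Z = 11+2+16 = 29, so the plan takes 29 days.

29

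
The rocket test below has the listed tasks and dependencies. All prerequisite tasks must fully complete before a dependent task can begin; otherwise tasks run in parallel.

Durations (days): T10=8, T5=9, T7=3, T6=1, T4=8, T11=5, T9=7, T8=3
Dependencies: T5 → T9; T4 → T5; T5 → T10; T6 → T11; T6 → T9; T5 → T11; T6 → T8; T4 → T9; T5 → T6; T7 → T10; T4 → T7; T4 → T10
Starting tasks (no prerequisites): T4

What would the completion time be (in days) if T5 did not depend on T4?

Before: longest chain T4→T5→T6→T9 = 8+9+1+7 = 25, finish 25.
Without T4→T5, T5's earliest start moves from 8 to 0.
New critical path: T4→T7→T10 = 8+3+8 = 19 ⇒ 19 days.

19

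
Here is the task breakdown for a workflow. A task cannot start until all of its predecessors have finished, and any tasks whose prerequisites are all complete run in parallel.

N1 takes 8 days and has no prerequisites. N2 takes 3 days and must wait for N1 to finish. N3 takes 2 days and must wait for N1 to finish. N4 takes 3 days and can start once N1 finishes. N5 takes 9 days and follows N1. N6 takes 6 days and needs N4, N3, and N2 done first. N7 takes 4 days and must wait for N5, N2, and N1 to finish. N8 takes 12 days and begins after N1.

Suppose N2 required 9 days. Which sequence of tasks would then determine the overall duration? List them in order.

As given, the longest chain is N1→N5→N7 = 8+9+4 = 21, so the finish is 21 days.
N2 has 4 days of float (longest path through it is 17).
New critical path: N1→N2→N6 = 8+9+6 = 23 ⇒ 23 days.

N1, N2, N6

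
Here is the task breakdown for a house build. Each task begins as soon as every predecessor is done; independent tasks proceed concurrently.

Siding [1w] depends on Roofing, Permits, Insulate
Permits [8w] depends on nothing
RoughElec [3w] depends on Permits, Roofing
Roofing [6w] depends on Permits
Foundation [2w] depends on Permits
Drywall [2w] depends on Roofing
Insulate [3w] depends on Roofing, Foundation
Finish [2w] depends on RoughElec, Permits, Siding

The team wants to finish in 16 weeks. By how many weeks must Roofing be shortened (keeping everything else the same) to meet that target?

Current finish: 20 weeks; target: 16.
Roofing is on every critical path, so each week cut from Roofing cuts the finish by one (this holds down to a finish of 16).
Need 20 − 16 = 4 weeks off Roofing → Roofing becomes 2 weeks, finish becomes 16.

4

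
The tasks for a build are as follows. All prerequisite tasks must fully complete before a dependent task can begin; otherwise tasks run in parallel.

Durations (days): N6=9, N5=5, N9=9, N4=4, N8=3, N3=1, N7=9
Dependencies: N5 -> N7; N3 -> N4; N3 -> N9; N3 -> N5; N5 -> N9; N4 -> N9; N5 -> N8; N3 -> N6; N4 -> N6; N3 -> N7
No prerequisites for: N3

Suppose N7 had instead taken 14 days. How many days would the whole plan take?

As given, the longest chain is N3→N5→N7 = 1+5+9 = 15, so the finish is 15 days.
N7 lies on that path, so at 14 days the path becomes 20 days.
That remains the longest chain; total 20 days.

20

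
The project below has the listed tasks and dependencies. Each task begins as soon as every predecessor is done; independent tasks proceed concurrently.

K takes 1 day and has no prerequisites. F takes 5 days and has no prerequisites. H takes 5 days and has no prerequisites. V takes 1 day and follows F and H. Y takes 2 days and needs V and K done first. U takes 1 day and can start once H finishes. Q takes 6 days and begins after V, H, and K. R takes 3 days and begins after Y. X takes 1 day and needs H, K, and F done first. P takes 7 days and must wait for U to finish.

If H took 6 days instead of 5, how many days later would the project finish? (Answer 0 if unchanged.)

1

As given, the longest chain is H→U→P = 5+1+7 = 13, so the finish is 13 days.
Since H is critical, the +1 change carries straight to that chain (now 14 days).
The critical path is still H→U→P; finish is now 14 days.
Change in finish: 14 − 13 = +1 days.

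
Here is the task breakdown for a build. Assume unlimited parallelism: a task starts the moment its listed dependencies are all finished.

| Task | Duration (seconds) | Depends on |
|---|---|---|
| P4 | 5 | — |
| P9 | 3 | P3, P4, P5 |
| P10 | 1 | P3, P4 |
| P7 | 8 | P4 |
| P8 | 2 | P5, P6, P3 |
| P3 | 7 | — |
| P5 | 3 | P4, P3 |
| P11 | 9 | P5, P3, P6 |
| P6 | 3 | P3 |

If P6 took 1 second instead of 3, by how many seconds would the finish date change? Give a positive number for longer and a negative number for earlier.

0

Baseline: P3→P6→P11 = 7+3+9 = 19 → 19 seconds.
P6 is on the critical path; changing it to 1 makes that path 17 seconds.
The binding chain switches to P3→P5→P11 = 7+3+9 = 19; finish 19 seconds.
Change in finish: 19 − 19 = +0 seconds.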